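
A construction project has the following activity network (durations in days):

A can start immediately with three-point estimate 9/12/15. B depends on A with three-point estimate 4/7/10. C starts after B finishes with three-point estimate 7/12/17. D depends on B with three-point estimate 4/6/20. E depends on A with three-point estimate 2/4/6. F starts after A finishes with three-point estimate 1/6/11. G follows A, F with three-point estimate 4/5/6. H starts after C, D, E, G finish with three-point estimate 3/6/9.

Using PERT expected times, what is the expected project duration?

37 days

te_A = (9 + 4·12 + 15)/6 = 72/6 = 12
te_B = (4 + 4·7 + 10)/6 = 42/6 = 7
te_C = (7 + 4·12 + 17)/6 = 72/6 = 12
te_D = (4 + 4·6 + 20)/6 = 48/6 = 8
te_E = (2 + 4·4 + 6)/6 = 24/6 = 4
te_F = (1 + 4·6 + 11)/6 = 36/6 = 6
te_G = (4 + 4·5 + 6)/6 = 30/6 = 5
te_H = (3 + 4·6 + 9)/6 = 36/6 = 6

Forward pass:
ES_A = 0; EF_A = 12
ES_B = 12; EF_B = 12+7 = 19
ES_C = 19; EF_C = 19+12 = 31
ES_D = 19; EF_D = 19+8 = 27
ES_E = 12; EF_E = 12+4 = 16
ES_F = 12; EF_F = 12+6 = 18
ES_G = max(EF_A=12, EF_F=18) = 18; EF_G = 18+5 = 23
ES_H = max(EF_C=31, EF_D=27, EF_E=16, EF_G=23) = 31; EF_H = 31+6 = 37
Expected project duration μ = 37 days. Critical path: A → B → C → H.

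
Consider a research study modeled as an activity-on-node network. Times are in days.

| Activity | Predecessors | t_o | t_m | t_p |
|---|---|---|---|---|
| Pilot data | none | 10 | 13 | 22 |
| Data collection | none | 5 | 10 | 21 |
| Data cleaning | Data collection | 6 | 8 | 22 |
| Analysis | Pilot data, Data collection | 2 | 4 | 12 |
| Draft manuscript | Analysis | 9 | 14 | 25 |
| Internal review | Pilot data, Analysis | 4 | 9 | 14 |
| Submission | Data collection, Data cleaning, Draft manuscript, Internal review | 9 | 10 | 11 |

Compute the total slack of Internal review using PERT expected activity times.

6 days

te_Pilot data = (10 + 4·13 + 22)/6 = 84/6 = 14
te_Data collection = (5 + 4·10 + 21)/6 = 66/6 = 11
te_Data cleaning = (6 + 4·8 + 22)/6 = 60/6 = 10
te_Analysis = (2 + 4·4 + 12)/6 = 30/6 = 5
te_Draft manuscript = (9 + 4·14 + 25)/6 = 90/6 = 15
te_Internal review = (4 + 4·9 + 14)/6 = 54/6 = 9
te_Submission = (9 + 4·10 + 11)/6 = 60/6 = 10

Forward pass:
ES_Pilot data = 0; EF_Pilot data = 14
ES_Data collection = 0; EF_Data collection = 11
ES_Data cleaning = 11; EF_Data cleaning = 11+10 = 21
ES_Analysis = max(EF_Pilot data=14, EF_Data collection=11) = 14; EF_Analysis = 14+5 = 19
ES_Draft manuscript = 19; EF_Draft manuscript = 19+15 = 34
ES_Internal review = max(EF_Pilot data=14, EF_Analysis=19) = 19; EF_Internal review = 19+9 = 28
ES_Submission = max(EF_Data collection=11, EF_Data cleaning=21, EF_Draft manuscript=34, EF_Internal review=28) = 34; EF_Submission = 34+10 = 44
Expected project duration μ = 44 days. Critical path: Pilot data → Analysis → Draft manuscript → Submission.

Backward pass:
LF_Submission = 44; LS_Submission = 44−10 = 34
LF_Internal review = LS_Submission = 34; LS_Internal review = 34−9 = 25
LF_Draft manuscript = LS_Submission = 34; LS_Draft manuscript = 34−15 = 19
LF_Analysis = min(LS_Draft manuscript=19, LS_Internal review=25) = 19; LS_Analysis = 19−5 = 14
LF_Data cleaning = LS_Submission = 34; LS_Data cleaning = 34−10 = 24
LF_Data collection = min(LS_Data cleaning=24, LS_Analysis=14, LS_Submission=34) = 14; LS_Data collection = 14−11 = 3
LF_Pilot data = min(LS_Analysis=14, LS_Internal review=25) = 14; LS_Pilot data = 14−14 = 0
Slack_Internal review = LS_Internal review − ES_Internal review = 25 − 19 = 6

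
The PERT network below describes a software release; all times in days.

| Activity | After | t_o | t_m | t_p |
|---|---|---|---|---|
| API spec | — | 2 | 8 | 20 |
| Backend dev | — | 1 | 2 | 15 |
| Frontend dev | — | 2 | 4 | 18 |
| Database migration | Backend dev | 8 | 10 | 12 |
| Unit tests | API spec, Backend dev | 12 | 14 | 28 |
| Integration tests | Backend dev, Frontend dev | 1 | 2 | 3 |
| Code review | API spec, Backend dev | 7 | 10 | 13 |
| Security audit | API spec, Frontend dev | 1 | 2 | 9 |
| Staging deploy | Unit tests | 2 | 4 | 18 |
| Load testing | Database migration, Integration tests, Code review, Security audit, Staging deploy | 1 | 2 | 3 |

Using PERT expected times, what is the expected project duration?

te_API spec = (2 + 4·8 + 20)/6 = 54/6 = 9
te_Backend dev = (1 + 4·2 + 15)/6 = 24/6 = 4
te_Frontend dev = (2 + 4·4 + 18)/6 = 36/6 = 6
te_Database migration = (8 + 4·10 + 12)/6 = 60/6 = 10
te_Unit tests = (12 + 4·14 + 28)/6 = 96/6 = 16
te_Integration tests = (1 + 4·2 + 3)/6 = 12/6 = 2
te_Code review = (7 + 4·10 + 13)/6 = 60/6 = 10
te_Security audit = (1 + 4·2 + 9)/6 = 18/6 = 3
te_Staging deploy = (2 + 4·4 + 18)/6 = 36/6 = 6
te_Load testing = (1 + 4·2 + 3)/6 = 12/6 = 2

Forward pass:
ES_API spec = 0; EF_API spec = 9
ES_Backend dev = 0; EF_Backend dev = 4
ES_Frontend dev = 0; EF_Frontend dev = 6
ES_Database migration = 4; EF_Database migration = 4+10 = 14
ES_Unit tests = max(EF_API spec=9, EF_Backend dev=4) = 9; EF_Unit tests = 9+16 = 25
ES_Integration tests = max(EF_Backend dev=4, EF_Frontend dev=6) = 6; EF_Integration tests = 6+2 = 8
ES_Code review = max(EF_API spec=9, EF_Backend dev=4) = 9; EF_Code review = 9+10 = 19
ES_Security audit = max(EF_API spec=9, EF_Frontend dev=6) = 9; EF_Security audit = 9+3 = 12
ES_Staging deploy = 25; EF_Staging deploy = 25+6 = 31
ES_Load testing = max(EF_Database migration=14, EF_Integration tests=8, EF_Code review=19, EF_Security audit=12, EF_Staging deploy=31) = 31; EF_Load testing = 31+2 = 33
Expected project duration μ = 33 days. Critical path: API spec → Unit tests → Staging deploy → Load testing.

33 days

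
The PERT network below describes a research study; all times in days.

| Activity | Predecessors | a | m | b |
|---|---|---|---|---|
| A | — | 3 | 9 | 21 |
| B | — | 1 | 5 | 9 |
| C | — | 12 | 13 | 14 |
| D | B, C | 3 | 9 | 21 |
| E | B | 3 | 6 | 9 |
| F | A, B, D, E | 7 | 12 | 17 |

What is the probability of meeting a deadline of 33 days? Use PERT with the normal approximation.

0.281

te_A = (3 + 4·9 + 21)/6 = 60/6 = 10; σ²_A = ((21−3)/6)² = 9.000
te_B = (1 + 4·5 + 9)/6 = 30/6 = 5; σ²_B = ((9−1)/6)² = 1.778
te_C = (12 + 4·13 + 14)/6 = 78/6 = 13; σ²_C = ((14−12)/6)² = 0.111
te_D = (3 + 4·9 + 21)/6 = 60/6 = 10; σ²_D = ((21−3)/6)² = 9.000
te_E = (3 + 4·6 + 9)/6 = 36/6 = 6; σ²_E = ((9−3)/6)² = 1.000
te_F = (7 + 4·12 + 17)/6 = 72/6 = 12; σ²_F = ((17−7)/6)² = 2.778

Forward pass:
ES_A = 0; EF_A = 10
ES_B = 0; EF_B = 5
ES_C = 0; EF_C = 13
ES_D = max(EF_B=5, EF_C=13) = 13; EF_D = 13+10 = 23
ES_E = 5; EF_E = 5+6 = 11
ES_F = max(EF_A=10, EF_B=5, EF_D=23, EF_E=11) = 23; EF_F = 23+12 = 35
Expected project duration μ = 35 days. Critical path: C → D → F.

Variance along critical path = 0.111 + 9.000 + 2.778 = 11.889; σ = √11.889 = 3.448 days.
Z = (33 − 35) / 3.448 = -0.580
P(T ≤ 33) = Φ(-0.580) ≈ 0.281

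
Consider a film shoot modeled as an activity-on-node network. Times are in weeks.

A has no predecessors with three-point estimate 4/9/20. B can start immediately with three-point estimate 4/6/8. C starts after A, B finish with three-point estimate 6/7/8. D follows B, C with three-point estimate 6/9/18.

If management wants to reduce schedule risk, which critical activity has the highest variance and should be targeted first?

te_A = (4 + 4·9 + 20)/6 = 60/6 = 10; σ²_A = ((20−4)/6)² = 7.111
te_B = (4 + 4·6 + 8)/6 = 36/6 = 6; σ²_B = ((8−4)/6)² = 0.444
te_C = (6 + 4·7 + 8)/6 = 42/6 = 7; σ²_C = ((8−6)/6)² = 0.111
te_D = (6 + 4·9 + 18)/6 = 60/6 = 10; σ²_D = ((18−6)/6)² = 4.000

Forward pass:
ES_A = 0; EF_A = 10
ES_B = 0; EF_B = 6
ES_C = max(EF_A=10, EF_B=6) = 10; EF_C = 10+7 = 17
ES_D = max(EF_B=6, EF_C=17) = 17; EF_D = 17+10 = 27
Expected project duration μ = 27 weeks. Critical path: A → C → D.

Variances on critical path: σ²_A=7.111, σ²_C=0.111, σ²_D=4.000.
Largest is σ²_A = 7.111.

A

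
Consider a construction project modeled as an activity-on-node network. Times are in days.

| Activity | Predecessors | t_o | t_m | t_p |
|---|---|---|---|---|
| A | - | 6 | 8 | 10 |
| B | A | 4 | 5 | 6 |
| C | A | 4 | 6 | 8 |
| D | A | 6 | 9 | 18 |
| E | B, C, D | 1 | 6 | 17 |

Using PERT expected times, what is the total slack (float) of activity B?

te_A = (6 + 4·8 + 10)/6 = 48/6 = 8
te_B = (4 + 4·5 + 6)/6 = 30/6 = 5
te_C = (4 + 4·6 + 8)/6 = 36/6 = 6
te_D = (6 + 4·9 + 18)/6 = 60/6 = 10
te_E = (1 + 4·6 + 17)/6 = 42/6 = 7

Forward pass:
ES_A = 0; EF_A = 8
ES_B = 8; EF_B = 8+5 = 13
ES_C = 8; EF_C = 8+6 = 14
ES_D = 8; EF_D = 8+10 = 18
ES_E = max(EF_B=13, EF_C=14, EF_D=18) = 18; EF_E = 18+7 = 25
Expected project duration μ = 25 days. Critical path: A → D → E.

Backward pass:
LF_E = 25; LS_E = 25−7 = 18
LF_D = LS_E = 18; LS_D = 18−10 = 8
LF_C = LS_E = 18; LS_C = 18−6 = 12
LF_B = LS_E = 18; LS_B = 18−5 = 13
LF_A = min(LS_B=13, LS_C=12, LS_D=8) = 8; LS_A = 8−8 = 0
Slack_B = LS_B − ES_B = 13 − 8 = 5

5 days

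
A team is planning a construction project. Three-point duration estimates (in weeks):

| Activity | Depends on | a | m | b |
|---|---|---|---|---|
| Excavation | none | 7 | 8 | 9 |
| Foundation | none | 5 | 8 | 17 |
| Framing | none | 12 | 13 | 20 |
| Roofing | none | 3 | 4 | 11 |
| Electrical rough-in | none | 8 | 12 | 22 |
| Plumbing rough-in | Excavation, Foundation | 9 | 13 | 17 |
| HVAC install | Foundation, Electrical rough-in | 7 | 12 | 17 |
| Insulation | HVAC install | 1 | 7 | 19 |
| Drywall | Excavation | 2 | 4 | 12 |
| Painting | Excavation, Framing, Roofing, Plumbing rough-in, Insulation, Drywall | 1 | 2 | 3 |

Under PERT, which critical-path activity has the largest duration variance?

Insulation

te_Excavation = (7 + 4·8 + 9)/6 = 48/6 = 8; σ²_Excavation = ((9−7)/6)² = 0.111
te_Foundation = (5 + 4·8 + 17)/6 = 54/6 = 9; σ²_Foundation = ((17−5)/6)² = 4.000
te_Framing = (12 + 4·13 + 20)/6 = 84/6 = 14; σ²_Framing = ((20−12)/6)² = 1.778
te_Roofing = (3 + 4·4 + 11)/6 = 30/6 = 5; σ²_Roofing = ((11−3)/6)² = 1.778
te_Electrical rough-in = (8 + 4·12 + 22)/6 = 78/6 = 13; σ²_Electrical rough-in = ((22−8)/6)² = 5.444
te_Plumbing rough-in = (9 + 4·13 + 17)/6 = 78/6 = 13; σ²_Plumbing rough-in = ((17−9)/6)² = 1.778
te_HVAC install = (7 + 4·12 + 17)/6 = 72/6 = 12; σ²_HVAC install = ((17−7)/6)² = 2.778
te_Insulation = (1 + 4·7 + 19)/6 = 48/6 = 8; σ²_Insulation = ((19−1)/6)² = 9.000
te_Drywall = (2 + 4·4 + 12)/6 = 30/6 = 5; σ²_Drywall = ((12−2)/6)² = 2.778
te_Painting = (1 + 4·2 + 3)/6 = 12/6 = 2; σ²_Painting = ((3−1)/6)² = 0.111

Forward pass:
ES_Excavation = 0; EF_Excavation = 8
ES_Foundation = 0; EF_Foundation = 9
ES_Framing = 0; EF_Framing = 14
ES_Roofing = 0; EF_Roofing = 5
ES_Electrical rough-in = 0; EF_Electrical rough-in = 13
ES_Plumbing rough-in = max(EF_Excavation=8, EF_Foundation=9) = 9; EF_Plumbing rough-in = 9+13 = 22
ES_HVAC install = max(EF_Foundation=9, EF_Electrical rough-in=13) = 13; EF_HVAC install = 13+12 = 25
ES_Insulation = 25; EF_Insulation = 25+8 = 33
ES_Drywall = 8; EF_Drywall = 8+5 = 13
ES_Painting = max(EF_Excavation=8, EF_Framing=14, EF_Roofing=5, EF_Plumbing rough-in=22, EF_Insulation=33, EF_Drywall=13) = 33; EF_Painting = 33+2 = 35
Expected project duration μ = 35 weeks. Critical path: Electrical rough-in → HVAC install → Insulation → Painting.

Variances on critical path: σ²_Electrical rough-in=5.444, σ²_HVAC install=2.778, σ²_Insulation=9.000, σ²_Painting=0.111.
Largest is σ²_Insulation = 9.000.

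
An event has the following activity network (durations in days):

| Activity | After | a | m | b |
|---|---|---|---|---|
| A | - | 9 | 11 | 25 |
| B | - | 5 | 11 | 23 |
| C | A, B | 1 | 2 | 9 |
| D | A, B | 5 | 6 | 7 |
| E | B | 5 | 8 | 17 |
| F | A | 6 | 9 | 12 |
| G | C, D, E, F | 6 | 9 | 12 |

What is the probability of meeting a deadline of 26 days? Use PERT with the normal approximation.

te_A = (9 + 4·11 + 25)/6 = 78/6 = 13; σ²_A = ((25−9)/6)² = 7.111
te_B = (5 + 4·11 + 23)/6 = 72/6 = 12; σ²_B = ((23−5)/6)² = 9.000
te_C = (1 + 4·2 + 9)/6 = 18/6 = 3; σ²_C = ((9−1)/6)² = 1.778
te_D = (5 + 4·6 + 7)/6 = 36/6 = 6; σ²_D = ((7−5)/6)² = 0.111
te_E = (5 + 4·8 + 17)/6 = 54/6 = 9; σ²_E = ((17−5)/6)² = 4.000
te_F = (6 + 4·9 + 12)/6 = 54/6 = 9; σ²_F = ((12−6)/6)² = 1.000
te_G = (6 + 4·9 + 12)/6 = 54/6 = 9; σ²_G = ((12−6)/6)² = 1.000

Forward pass:
ES_A = 0; EF_A = 13
ES_B = 0; EF_B = 12
ES_C = max(EF_A=13, EF_B=12) = 13; EF_C = 13+3 = 16
ES_D = max(EF_A=13, EF_B=12) = 13; EF_D = 13+6 = 19
ES_E = 12; EF_E = 12+9 = 21
ES_F = 13; EF_F = 13+9 = 22
ES_G = max(EF_C=16, EF_D=19, EF_E=21, EF_F=22) = 22; EF_G = 22+9 = 31
Expected project duration μ = 31 days. Critical path: A → F → G.

Variance along critical path = 7.111 + 1.000 + 1.000 = 9.111; σ = √9.111 = 3.018 days.
Z = (26 − 31) / 3.018 = -1.656
P(T ≤ 26) = Φ(-1.656) ≈ 0.049

0.049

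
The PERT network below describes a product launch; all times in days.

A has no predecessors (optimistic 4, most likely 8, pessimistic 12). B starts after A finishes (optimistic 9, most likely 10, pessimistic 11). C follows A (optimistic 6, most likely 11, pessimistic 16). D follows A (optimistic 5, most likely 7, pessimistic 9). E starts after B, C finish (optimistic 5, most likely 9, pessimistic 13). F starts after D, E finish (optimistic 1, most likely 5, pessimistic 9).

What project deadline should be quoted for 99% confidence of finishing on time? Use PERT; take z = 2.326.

te_A = (4 + 4·8 + 12)/6 = 48/6 = 8; σ²_A = ((12−4)/6)² = 1.778
te_B = (9 + 4·10 + 11)/6 = 60/6 = 10; σ²_B = ((11−9)/6)² = 0.111
te_C = (6 + 4·11 + 16)/6 = 66/6 = 11; σ²_C = ((16−6)/6)² = 2.778
te_D = (5 + 4·7 + 9)/6 = 42/6 = 7; σ²_D = ((9−5)/6)² = 0.444
te_E = (5 + 4·9 + 13)/6 = 54/6 = 9; σ²_E = ((13−5)/6)² = 1.778
te_F = (1 + 4·5 + 9)/6 = 30/6 = 5; σ²_F = ((9−1)/6)² = 1.778

Forward pass:
ES_A = 0; EF_A = 8
ES_B = 8; EF_B = 8+10 = 18
ES_C = 8; EF_C = 8+11 = 19
ES_D = 8; EF_D = 8+7 = 15
ES_E = max(EF_B=18, EF_C=19) = 19; EF_E = 19+9 = 28
ES_F = max(EF_D=15, EF_E=28) = 28; EF_F = 28+5 = 33
Expected project duration μ = 33 days. Critical path: A → C → E → F.

Variance along critical path = 1.778 + 2.778 + 1.778 + 1.778 = 8.111; σ = 2.848 days.
D = μ + z·σ = 33 + 2.326·2.848 = 39.6 days

39.6 days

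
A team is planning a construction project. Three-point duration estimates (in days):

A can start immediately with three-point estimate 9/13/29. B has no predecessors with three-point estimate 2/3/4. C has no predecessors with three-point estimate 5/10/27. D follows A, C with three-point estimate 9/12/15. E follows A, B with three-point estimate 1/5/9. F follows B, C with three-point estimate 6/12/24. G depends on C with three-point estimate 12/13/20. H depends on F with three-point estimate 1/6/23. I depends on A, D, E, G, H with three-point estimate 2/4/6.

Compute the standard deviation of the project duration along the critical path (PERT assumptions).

6.03 days

te_A = (9 + 4·13 + 29)/6 = 90/6 = 15; σ²_A = ((29−9)/6)² = 11.111
te_B = (2 + 4·3 + 4)/6 = 18/6 = 3; σ²_B = ((4−2)/6)² = 0.111
te_C = (5 + 4·10 + 27)/6 = 72/6 = 12; σ²_C = ((27−5)/6)² = 13.444
te_D = (9 + 4·12 + 15)/6 = 72/6 = 12; σ²_D = ((15−9)/6)² = 1.000
te_E = (1 + 4·5 + 9)/6 = 30/6 = 5; σ²_E = ((9−1)/6)² = 1.778
te_F = (6 + 4·12 + 24)/6 = 78/6 = 13; σ²_F = ((24−6)/6)² = 9.000
te_G = (12 + 4·13 + 20)/6 = 84/6 = 14; σ²_G = ((20−12)/6)² = 1.778
te_H = (1 + 4·6 + 23)/6 = 48/6 = 8; σ²_H = ((23−1)/6)² = 13.444
te_I = (2 + 4·4 + 6)/6 = 24/6 = 4; σ²_I = ((6−2)/6)² = 0.444

Forward pass:
ES_A = 0; EF_A = 15
ES_B = 0; EF_B = 3
ES_C = 0; EF_C = 12
ES_D = max(EF_A=15, EF_C=12) = 15; EF_D = 15+12 = 27
ES_E = max(EF_A=15, EF_B=3) = 15; EF_E = 15+5 = 20
ES_F = max(EF_B=3, EF_C=12) = 12; EF_F = 12+13 = 25
ES_G = 12; EF_G = 12+14 = 26
ES_H = 25; EF_H = 25+8 = 33
ES_I = max(EF_A=15, EF_D=27, EF_E=20, EF_G=26, EF_H=33) = 33; EF_I = 33+4 = 37
Expected project duration μ = 37 days. Critical path: C → F → H → I.

Variance along critical path = 13.444 + 9.000 + 13.444 + 0.444 = 36.333
σ = √36.333 = 6.028 days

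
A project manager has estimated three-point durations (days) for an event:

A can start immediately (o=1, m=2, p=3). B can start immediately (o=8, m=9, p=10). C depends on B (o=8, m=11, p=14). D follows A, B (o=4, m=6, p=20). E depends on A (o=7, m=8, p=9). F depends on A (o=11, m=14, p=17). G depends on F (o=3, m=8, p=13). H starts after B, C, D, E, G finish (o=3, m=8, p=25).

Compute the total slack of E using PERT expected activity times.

14 days

te_A = (1 + 4·2 + 3)/6 = 12/6 = 2
te_B = (8 + 4·9 + 10)/6 = 54/6 = 9
te_C = (8 + 4·11 + 14)/6 = 66/6 = 11
te_D = (4 + 4·6 + 20)/6 = 48/6 = 8
te_E = (7 + 4·8 + 9)/6 = 48/6 = 8
te_F = (11 + 4·14 + 17)/6 = 84/6 = 14
te_G = (3 + 4·8 + 13)/6 = 48/6 = 8
te_H = (3 + 4·8 + 25)/6 = 60/6 = 10

Forward pass:
ES_A = 0; EF_A = 2
ES_B = 0; EF_B = 9
ES_C = 9; EF_C = 9+11 = 20
ES_D = max(EF_A=2, EF_B=9) = 9; EF_D = 9+8 = 17
ES_E = 2; EF_E = 2+8 = 10
ES_F = 2; EF_F = 2+14 = 16
ES_G = 16; EF_G = 16+8 = 24
ES_H = max(EF_B=9, EF_C=20, EF_D=17, EF_E=10, EF_G=24) = 24; EF_H = 24+10 = 34
Expected project duration μ = 34 days. Critical path: A → F → G → H.

Backward pass:
LF_H = 34; LS_H = 34−10 = 24
LF_G = LS_H = 24; LS_G = 24−8 = 16
LF_F = LS_G = 16; LS_F = 16−14 = 2
LF_E = LS_H = 24; LS_E = 24−8 = 16
LF_D = LS_H = 24; LS_D = 24−8 = 16
LF_C = LS_H = 24; LS_C = 24−11 = 13
LF_B = min(LS_C=13, LS_D=16, LS_H=24) = 13; LS_B = 13−9 = 4
LF_A = min(LS_D=16, LS_E=16, LS_F=2) = 2; LS_A = 2−2 = 0
Slack_E = LS_E − ES_E = 16 − 2 = 14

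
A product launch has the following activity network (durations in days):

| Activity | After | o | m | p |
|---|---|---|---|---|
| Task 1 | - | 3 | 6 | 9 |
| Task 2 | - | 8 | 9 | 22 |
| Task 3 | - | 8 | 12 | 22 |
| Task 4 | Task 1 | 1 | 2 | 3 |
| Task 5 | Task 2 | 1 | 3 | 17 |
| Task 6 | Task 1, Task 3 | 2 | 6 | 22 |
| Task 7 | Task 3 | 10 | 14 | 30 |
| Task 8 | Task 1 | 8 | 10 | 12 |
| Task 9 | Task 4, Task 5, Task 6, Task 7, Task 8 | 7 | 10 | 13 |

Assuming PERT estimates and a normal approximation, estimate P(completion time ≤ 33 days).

0.076

te_Task 1 = (3 + 4·6 + 9)/6 = 36/6 = 6; σ²_Task 1 = ((9−3)/6)² = 1.000
te_Task 2 = (8 + 4·9 + 22)/6 = 66/6 = 11; σ²_Task 2 = ((22−8)/6)² = 5.444
te_Task 3 = (8 + 4·12 + 22)/6 = 78/6 = 13; σ²_Task 3 = ((22−8)/6)² = 5.444
te_Task 4 = (1 + 4·2 + 3)/6 = 12/6 = 2; σ²_Task 4 = ((3−1)/6)² = 0.111
te_Task 5 = (1 + 4·3 + 17)/6 = 30/6 = 5; σ²_Task 5 = ((17−1)/6)² = 7.111
te_Task 6 = (2 + 4·6 + 22)/6 = 48/6 = 8; σ²_Task 6 = ((22−2)/6)² = 11.111
te_Task 7 = (10 + 4·14 + 30)/6 = 96/6 = 16; σ²_Task 7 = ((30−10)/6)² = 11.111
te_Task 8 = (8 + 4·10 + 12)/6 = 60/6 = 10; σ²_Task 8 = ((12−8)/6)² = 0.444
te_Task 9 = (7 + 4·10 + 13)/6 = 60/6 = 10; σ²_Task 9 = ((13−7)/6)² = 1.000

Forward pass:
ES_Task 1 = 0; EF_Task 1 = 6
ES_Task 2 = 0; EF_Task 2 = 11
ES_Task 3 = 0; EF_Task 3 = 13
ES_Task 4 = 6; EF_Task 4 = 6+2 = 8
ES_Task 5 = 11; EF_Task 5 = 11+5 = 16
ES_Task 6 = max(EF_Task 1=6, EF_Task 3=13) = 13; EF_Task 6 = 13+8 = 21
ES_Task 7 = 13; EF_Task 7 = 13+16 = 29
ES_Task 8 = 6; EF_Task 8 = 6+10 = 16
ES_Task 9 = max(EF_Task 4=8, EF_Task 5=16, EF_Task 6=21, EF_Task 7=29, EF_Task 8=16) = 29; EF_Task 9 = 29+10 = 39
Expected project duration μ = 39 days. Critical path: Task 3 → Task 7 → Task 9.

Variance along critical path = 5.444 + 11.111 + 1.000 = 17.556; σ = √17.556 = 4.190 days.
Z = (33 − 39) / 4.190 = -1.432
P(T ≤ 33) = Φ(-1.432) ≈ 0.076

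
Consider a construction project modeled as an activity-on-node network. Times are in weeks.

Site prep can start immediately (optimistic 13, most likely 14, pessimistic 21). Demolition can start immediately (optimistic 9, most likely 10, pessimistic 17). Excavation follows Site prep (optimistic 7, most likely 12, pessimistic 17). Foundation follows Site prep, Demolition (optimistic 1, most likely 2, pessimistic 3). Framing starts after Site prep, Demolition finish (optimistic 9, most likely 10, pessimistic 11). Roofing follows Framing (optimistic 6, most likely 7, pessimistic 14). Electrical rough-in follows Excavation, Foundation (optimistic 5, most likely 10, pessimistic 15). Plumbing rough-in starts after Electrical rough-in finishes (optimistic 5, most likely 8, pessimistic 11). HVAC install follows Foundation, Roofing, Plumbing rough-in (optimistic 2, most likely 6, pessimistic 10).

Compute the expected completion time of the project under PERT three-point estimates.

te_Site prep = (13 + 4·14 + 21)/6 = 90/6 = 15
te_Demolition = (9 + 4·10 + 17)/6 = 66/6 = 11
te_Excavation = (7 + 4·12 + 17)/6 = 72/6 = 12
te_Foundation = (1 + 4·2 + 3)/6 = 12/6 = 2
te_Framing = (9 + 4·10 + 11)/6 = 60/6 = 10
te_Roofing = (6 + 4·7 + 14)/6 = 48/6 = 8
te_Electrical rough-in = (5 + 4·10 + 15)/6 = 60/6 = 10
te_Plumbing rough-in = (5 + 4·8 + 11)/6 = 48/6 = 8
te_HVAC install = (2 + 4·6 + 10)/6 = 36/6 = 6

Forward pass:
ES_Site prep = 0; EF_Site prep = 15
ES_Demolition = 0; EF_Demolition = 11
ES_Excavation = 15; EF_Excavation = 15+12 = 27
ES_Foundation = max(EF_Site prep=15, EF_Demolition=11) = 15; EF_Foundation = 15+2 = 17
ES_Framing = max(EF_Site prep=15, EF_Demolition=11) = 15; EF_Framing = 15+10 = 25
ES_Roofing = 25; EF_Roofing = 25+8 = 33
ES_Electrical rough-in = max(EF_Excavation=27, EF_Foundation=17) = 27; EF_Electrical rough-in = 27+10 = 37
ES_Plumbing rough-in = 37; EF_Plumbing rough-in = 37+8 = 45
ES_HVAC install = max(EF_Foundation=17, EF_Roofing=33, EF_Plumbing rough-in=45) = 45; EF_HVAC install = 45+6 = 51
Expected project duration μ = 51 weeks. Critical path: Site prep → Excavation → Electrical rough-in → Plumbing rough-in → HVAC install.

51 weeks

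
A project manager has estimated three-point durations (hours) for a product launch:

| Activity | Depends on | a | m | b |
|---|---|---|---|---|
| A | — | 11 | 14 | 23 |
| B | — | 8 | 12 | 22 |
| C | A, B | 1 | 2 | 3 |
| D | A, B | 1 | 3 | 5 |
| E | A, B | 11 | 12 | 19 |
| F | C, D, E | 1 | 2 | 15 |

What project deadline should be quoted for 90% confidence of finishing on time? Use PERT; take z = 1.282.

36.3 hours

te_A = (11 + 4·14 + 23)/6 = 90/6 = 15; σ²_A = ((23−11)/6)² = 4.000
te_B = (8 + 4·12 + 22)/6 = 78/6 = 13; σ²_B = ((22−8)/6)² = 5.444
te_C = (1 + 4·2 + 3)/6 = 12/6 = 2; σ²_C = ((3−1)/6)² = 0.111
te_D = (1 + 4·3 + 5)/6 = 18/6 = 3; σ²_D = ((5−1)/6)² = 0.444
te_E = (11 + 4·12 + 19)/6 = 78/6 = 13; σ²_E = ((19−11)/6)² = 1.778
te_F = (1 + 4·2 + 15)/6 = 24/6 = 4; σ²_F = ((15−1)/6)² = 5.444

Forward pass:
ES_A = 0; EF_A = 15
ES_B = 0; EF_B = 13
ES_C = max(EF_A=15, EF_B=13) = 15; EF_C = 15+2 = 17
ES_D = max(EF_A=15, EF_B=13) = 15; EF_D = 15+3 = 18
ES_E = max(EF_A=15, EF_B=13) = 15; EF_E = 15+13 = 28
ES_F = max(EF_C=17, EF_D=18, EF_E=28) = 28; EF_F = 28+4 = 32
Expected project duration μ = 32 hours. Critical path: A → E → F.

Variance along critical path = 4.000 + 1.778 + 5.444 = 11.222; σ = 3.350 hours.
D = μ + z·σ = 32 + 1.282·3.350 = 36.3 hours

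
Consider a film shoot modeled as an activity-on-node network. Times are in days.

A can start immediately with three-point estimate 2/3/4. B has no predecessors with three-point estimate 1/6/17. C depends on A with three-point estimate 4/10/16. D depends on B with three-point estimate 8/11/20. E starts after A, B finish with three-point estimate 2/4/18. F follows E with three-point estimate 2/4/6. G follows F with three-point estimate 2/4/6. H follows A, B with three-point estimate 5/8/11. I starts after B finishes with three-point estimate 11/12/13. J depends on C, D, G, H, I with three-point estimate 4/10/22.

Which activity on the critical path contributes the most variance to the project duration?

te_A = (2 + 4·3 + 4)/6 = 18/6 = 3; σ²_A = ((4−2)/6)² = 0.111
te_B = (1 + 4·6 + 17)/6 = 42/6 = 7; σ²_B = ((17−1)/6)² = 7.111
te_C = (4 + 4·10 + 16)/6 = 60/6 = 10; σ²_C = ((16−4)/6)² = 4.000
te_D = (8 + 4·11 + 20)/6 = 72/6 = 12; σ²_D = ((20−8)/6)² = 4.000
te_E = (2 + 4·4 + 18)/6 = 36/6 = 6; σ²_E = ((18−2)/6)² = 7.111
te_F = (2 + 4·4 + 6)/6 = 24/6 = 4; σ²_F = ((6−2)/6)² = 0.444
te_G = (2 + 4·4 + 6)/6 = 24/6 = 4; σ²_G = ((6−2)/6)² = 0.444
te_H = (5 + 4·8 + 11)/6 = 48/6 = 8; σ²_H = ((11−5)/6)² = 1.000
te_I = (11 + 4·12 + 13)/6 = 72/6 = 12; σ²_I = ((13−11)/6)² = 0.111
te_J = (4 + 4·10 + 22)/6 = 66/6 = 11; σ²_J = ((22−4)/6)² = 9.000

Forward pass:
ES_A = 0; EF_A = 3
ES_B = 0; EF_B = 7
ES_C = 3; EF_C = 3+10 = 13
ES_D = 7; EF_D = 7+12 = 19
ES_E = max(EF_A=3, EF_B=7) = 7; EF_E = 7+6 = 13
ES_F = 13; EF_F = 13+4 = 17
ES_G = 17; EF_G = 17+4 = 21
ES_H = max(EF_A=3, EF_B=7) = 7; EF_H = 7+8 = 15
ES_I = 7; EF_I = 7+12 = 19
ES_J = max(EF_C=13, EF_D=19, EF_G=21, EF_H=15, EF_I=19) = 21; EF_J = 21+11 = 32
Expected project duration μ = 32 days. Critical path: B → E → F → G → J.

Variances on critical path: σ²_B=7.111, σ²_E=7.111, σ²_F=0.444, σ²_G=0.444, σ²_J=9.000.
Largest is σ²_J = 9.000.

J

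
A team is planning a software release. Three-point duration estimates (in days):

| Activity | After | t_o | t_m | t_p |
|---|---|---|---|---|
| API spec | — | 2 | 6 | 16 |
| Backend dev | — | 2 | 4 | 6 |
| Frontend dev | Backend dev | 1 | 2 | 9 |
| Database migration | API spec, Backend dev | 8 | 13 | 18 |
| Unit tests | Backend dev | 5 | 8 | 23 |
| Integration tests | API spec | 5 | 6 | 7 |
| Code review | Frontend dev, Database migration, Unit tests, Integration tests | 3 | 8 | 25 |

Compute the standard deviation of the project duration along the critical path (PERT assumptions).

te_API spec = (2 + 4·6 + 16)/6 = 42/6 = 7; σ²_API spec = ((16−2)/6)² = 5.444
te_Backend dev = (2 + 4·4 + 6)/6 = 24/6 = 4; σ²_Backend dev = ((6−2)/6)² = 0.444
te_Frontend dev = (1 + 4·2 + 9)/6 = 18/6 = 3; σ²_Frontend dev = ((9−1)/6)² = 1.778
te_Database migration = (8 + 4·13 + 18)/6 = 78/6 = 13; σ²_Database migration = ((18−8)/6)² = 2.778
te_Unit tests = (5 + 4·8 + 23)/6 = 60/6 = 10; σ²_Unit tests = ((23−5)/6)² = 9.000
te_Integration tests = (5 + 4·6 + 7)/6 = 36/6 = 6; σ²_Integration tests = ((7−5)/6)² = 0.111
te_Code review = (3 + 4·8 + 25)/6 = 60/6 = 10; σ²_Code review = ((25−3)/6)² = 13.444

Forward pass:
ES_API spec = 0; EF_API spec = 7
ES_Backend dev = 0; EF_Backend dev = 4
ES_Frontend dev = 4; EF_Frontend dev = 4+3 = 7
ES_Database migration = max(EF_API spec=7, EF_Backend dev=4) = 7; EF_Database migration = 7+13 = 20
ES_Unit tests = 4; EF_Unit tests = 4+10 = 14
ES_Integration tests = 7; EF_Integration tests = 7+6 = 13
ES_Code review = max(EF_Frontend dev=7, EF_Database migration=20, EF_Unit tests=14, EF_Integration tests=13) = 20; EF_Code review = 20+10 = 30
Expected project duration μ = 30 days. Critical path: API spec → Database migration → Code review.

Variance along critical path = 5.444 + 2.778 + 13.444 = 21.667
σ = √21.667 = 4.655 days

4.65 days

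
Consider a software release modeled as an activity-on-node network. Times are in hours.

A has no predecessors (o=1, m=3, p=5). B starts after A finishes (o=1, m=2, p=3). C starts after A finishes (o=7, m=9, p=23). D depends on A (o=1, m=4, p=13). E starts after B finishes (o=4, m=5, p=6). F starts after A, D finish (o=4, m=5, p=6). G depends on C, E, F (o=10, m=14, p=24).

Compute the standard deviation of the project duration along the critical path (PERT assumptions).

3.61 hours

te_A = (1 + 4·3 + 5)/6 = 18/6 = 3; σ²_A = ((5−1)/6)² = 0.444
te_B = (1 + 4·2 + 3)/6 = 12/6 = 2; σ²_B = ((3−1)/6)² = 0.111
te_C = (7 + 4·9 + 23)/6 = 66/6 = 11; σ²_C = ((23−7)/6)² = 7.111
te_D = (1 + 4·4 + 13)/6 = 30/6 = 5; σ²_D = ((13−1)/6)² = 4.000
te_E = (4 + 4·5 + 6)/6 = 30/6 = 5; σ²_E = ((6−4)/6)² = 0.111
te_F = (4 + 4·5 + 6)/6 = 30/6 = 5; σ²_F = ((6−4)/6)² = 0.111
te_G = (10 + 4·14 + 24)/6 = 90/6 = 15; σ²_G = ((24−10)/6)² = 5.444

Forward pass:
ES_A = 0; EF_A = 3
ES_B = 3; EF_B = 3+2 = 5
ES_C = 3; EF_C = 3+11 = 14
ES_D = 3; EF_D = 3+5 = 8
ES_E = 5; EF_E = 5+5 = 10
ES_F = max(EF_A=3, EF_D=8) = 8; EF_F = 8+5 = 13
ES_G = max(EF_C=14, EF_E=10, EF_F=13) = 14; EF_G = 14+15 = 29
Expected project duration μ = 29 hours. Critical path: A → C → G.

Variance along critical path = 0.444 + 7.111 + 5.444 = 13.000
σ = √13.000 = 3.606 hours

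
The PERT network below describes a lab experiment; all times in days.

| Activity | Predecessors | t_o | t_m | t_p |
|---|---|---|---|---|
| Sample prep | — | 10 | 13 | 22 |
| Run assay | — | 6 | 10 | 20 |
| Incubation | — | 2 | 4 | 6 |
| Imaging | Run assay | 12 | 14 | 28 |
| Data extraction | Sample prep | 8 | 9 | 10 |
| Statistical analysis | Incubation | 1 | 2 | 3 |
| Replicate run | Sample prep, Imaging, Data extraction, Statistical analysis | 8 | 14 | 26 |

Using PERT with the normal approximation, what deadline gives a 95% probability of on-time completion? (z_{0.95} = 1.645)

49.6 days

te_Sample prep = (10 + 4·13 + 22)/6 = 84/6 = 14; σ²_Sample prep = ((22−10)/6)² = 4.000
te_Run assay = (6 + 4·10 + 20)/6 = 66/6 = 11; σ²_Run assay = ((20−6)/6)² = 5.444
te_Incubation = (2 + 4·4 + 6)/6 = 24/6 = 4; σ²_Incubation = ((6−2)/6)² = 0.444
te_Imaging = (12 + 4·14 + 28)/6 = 96/6 = 16; σ²_Imaging = ((28−12)/6)² = 7.111
te_Data extraction = (8 + 4·9 + 10)/6 = 54/6 = 9; σ²_Data extraction = ((10−8)/6)² = 0.111
te_Statistical analysis = (1 + 4·2 + 3)/6 = 12/6 = 2; σ²_Statistical analysis = ((3−1)/6)² = 0.111
te_Replicate run = (8 + 4·14 + 26)/6 = 90/6 = 15; σ²_Replicate run = ((26−8)/6)² = 9.000

Forward pass:
ES_Sample prep = 0; EF_Sample prep = 14
ES_Run assay = 0; EF_Run assay = 11
ES_Incubation = 0; EF_Incubation = 4
ES_Imaging = 11; EF_Imaging = 11+16 = 27
ES_Data extraction = 14; EF_Data extraction = 14+9 = 23
ES_Statistical analysis = 4; EF_Statistical analysis = 4+2 = 6
ES_Replicate run = max(EF_Sample prep=14, EF_Imaging=27, EF_Data extraction=23, EF_Statistical analysis=6) = 27; EF_Replicate run = 27+15 = 42
Expected project duration μ = 42 days. Critical path: Run assay → Imaging → Replicate run.

Variance along critical path = 5.444 + 7.111 + 9.000 = 21.556; σ = 4.643 days.
D = μ + z·σ = 42 + 1.645·4.643 = 49.6 days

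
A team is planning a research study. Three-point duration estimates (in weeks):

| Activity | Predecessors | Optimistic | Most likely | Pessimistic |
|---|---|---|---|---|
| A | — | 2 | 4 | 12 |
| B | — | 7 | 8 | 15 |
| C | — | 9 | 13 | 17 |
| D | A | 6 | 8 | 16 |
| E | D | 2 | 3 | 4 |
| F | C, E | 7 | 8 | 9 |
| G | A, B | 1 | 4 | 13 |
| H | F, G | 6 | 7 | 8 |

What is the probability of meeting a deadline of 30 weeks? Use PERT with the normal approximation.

te_A = (2 + 4·4 + 12)/6 = 30/6 = 5; σ²_A = ((12−2)/6)² = 2.778
te_B = (7 + 4·8 + 15)/6 = 54/6 = 9; σ²_B = ((15−7)/6)² = 1.778
te_C = (9 + 4·13 + 17)/6 = 78/6 = 13; σ²_C = ((17−9)/6)² = 1.778
te_D = (6 + 4·8 + 16)/6 = 54/6 = 9; σ²_D = ((16−6)/6)² = 2.778
te_E = (2 + 4·3 + 4)/6 = 18/6 = 3; σ²_E = ((4−2)/6)² = 0.111
te_F = (7 + 4·8 + 9)/6 = 48/6 = 8; σ²_F = ((9−7)/6)² = 0.111
te_G = (1 + 4·4 + 13)/6 = 30/6 = 5; σ²_G = ((13−1)/6)² = 4.000
te_H = (6 + 4·7 + 8)/6 = 42/6 = 7; σ²_H = ((8−6)/6)² = 0.111

Forward pass:
ES_A = 0; EF_A = 5
ES_B = 0; EF_B = 9
ES_C = 0; EF_C = 13
ES_D = 5; EF_D = 5+9 = 14
ES_E = 14; EF_E = 14+3 = 17
ES_F = max(EF_C=13, EF_E=17) = 17; EF_F = 17+8 = 25
ES_G = max(EF_A=5, EF_B=9) = 9; EF_G = 9+5 = 14
ES_H = max(EF_F=25, EF_G=14) = 25; EF_H = 25+7 = 32
Expected project duration μ = 32 weeks. Critical path: A → D → E → F → H.

Variance along critical path = 2.778 + 2.778 + 0.111 + 0.111 + 0.111 = 5.889; σ = √5.889 = 2.427 weeks.
Z = (30 − 32) / 2.427 = -0.824
P(T ≤ 30) = Φ(-0.824) ≈ 0.205

0.205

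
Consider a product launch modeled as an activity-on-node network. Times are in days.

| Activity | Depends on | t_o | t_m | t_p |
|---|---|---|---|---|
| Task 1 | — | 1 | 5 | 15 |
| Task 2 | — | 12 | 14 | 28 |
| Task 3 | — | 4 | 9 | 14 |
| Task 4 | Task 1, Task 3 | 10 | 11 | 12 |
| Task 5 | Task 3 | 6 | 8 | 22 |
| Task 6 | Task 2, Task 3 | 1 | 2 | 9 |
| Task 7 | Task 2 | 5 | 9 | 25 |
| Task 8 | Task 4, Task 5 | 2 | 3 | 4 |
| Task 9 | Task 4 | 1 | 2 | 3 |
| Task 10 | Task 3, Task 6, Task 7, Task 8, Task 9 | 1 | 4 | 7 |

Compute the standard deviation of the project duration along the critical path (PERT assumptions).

te_Task 1 = (1 + 4·5 + 15)/6 = 36/6 = 6; σ²_Task 1 = ((15−1)/6)² = 5.444
te_Task 2 = (12 + 4·14 + 28)/6 = 96/6 = 16; σ²_Task 2 = ((28−12)/6)² = 7.111
te_Task 3 = (4 + 4·9 + 14)/6 = 54/6 = 9; σ²_Task 3 = ((14−4)/6)² = 2.778
te_Task 4 = (10 + 4·11 + 12)/6 = 66/6 = 11; σ²_Task 4 = ((12−10)/6)² = 0.111
te_Task 5 = (6 + 4·8 + 22)/6 = 60/6 = 10; σ²_Task 5 = ((22−6)/6)² = 7.111
te_Task 6 = (1 + 4·2 + 9)/6 = 18/6 = 3; σ²_Task 6 = ((9−1)/6)² = 1.778
te_Task 7 = (5 + 4·9 + 25)/6 = 66/6 = 11; σ²_Task 7 = ((25−5)/6)² = 11.111
te_Task 8 = (2 + 4·3 + 4)/6 = 18/6 = 3; σ²_Task 8 = ((4−2)/6)² = 0.111
te_Task 9 = (1 + 4·2 + 3)/6 = 12/6 = 2; σ²_Task 9 = ((3−1)/6)² = 0.111
te_Task 10 = (1 + 4·4 + 7)/6 = 24/6 = 4; σ²_Task 10 = ((7−1)/6)² = 1.000

Forward pass:
ES_Task 1 = 0; EF_Task 1 = 6
ES_Task 2 = 0; EF_Task 2 = 16
ES_Task 3 = 0; EF_Task 3 = 9
ES_Task 4 = max(EF_Task 1=6, EF_Task 3=9) = 9; EF_Task 4 = 9+11 = 20
ES_Task 5 = 9; EF_Task 5 = 9+10 = 19
ES_Task 6 = max(EF_Task 2=16, EF_Task 3=9) = 16; EF_Task 6 = 16+3 = 19
ES_Task 7 = 16; EF_Task 7 = 16+11 = 27
ES_Task 8 = max(EF_Task 4=20, EF_Task 5=19) = 20; EF_Task 8 = 20+3 = 23
ES_Task 9 = 20; EF_Task 9 = 20+2 = 22
ES_Task 10 = max(EF_Task 3=9, EF_Task 6=19, EF_Task 7=27, EF_Task 8=23, EF_Task 9=22) = 27; EF_Task 10 = 27+4 = 31
Expected project duration μ = 31 days. Critical path: Task 2 → Task 7 → Task 10.

Variance along critical path = 7.111 + 11.111 + 1.000 = 19.222
σ = √19.222 = 4.384 days

4.38 days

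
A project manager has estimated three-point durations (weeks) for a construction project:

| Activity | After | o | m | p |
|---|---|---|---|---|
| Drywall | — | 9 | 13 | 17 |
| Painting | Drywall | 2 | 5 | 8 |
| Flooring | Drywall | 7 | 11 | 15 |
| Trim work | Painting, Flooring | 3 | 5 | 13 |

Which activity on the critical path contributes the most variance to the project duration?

te_Drywall = (9 + 4·13 + 17)/6 = 78/6 = 13; σ²_Drywall = ((17−9)/6)² = 1.778
te_Painting = (2 + 4·5 + 8)/6 = 30/6 = 5; σ²_Painting = ((8−2)/6)² = 1.000
te_Flooring = (7 + 4·11 + 15)/6 = 66/6 = 11; σ²_Flooring = ((15−7)/6)² = 1.778
te_Trim work = (3 + 4·5 + 13)/6 = 36/6 = 6; σ²_Trim work = ((13−3)/6)² = 2.778

Forward pass:
ES_Drywall = 0; EF_Drywall = 13
ES_Painting = 13; EF_Painting = 13+5 = 18
ES_Flooring = 13; EF_Flooring = 13+11 = 24
ES_Trim work = max(EF_Painting=18, EF_Flooring=24) = 24; EF_Trim work = 24+6 = 30
Expected project duration μ = 30 weeks. Critical path: Drywall → Flooring → Trim work.

Variances on critical path: σ²_Drywall=1.778, σ²_Flooring=1.778, σ²_Trim work=2.778.
Largest is σ²_Trim work = 2.778.

Trim work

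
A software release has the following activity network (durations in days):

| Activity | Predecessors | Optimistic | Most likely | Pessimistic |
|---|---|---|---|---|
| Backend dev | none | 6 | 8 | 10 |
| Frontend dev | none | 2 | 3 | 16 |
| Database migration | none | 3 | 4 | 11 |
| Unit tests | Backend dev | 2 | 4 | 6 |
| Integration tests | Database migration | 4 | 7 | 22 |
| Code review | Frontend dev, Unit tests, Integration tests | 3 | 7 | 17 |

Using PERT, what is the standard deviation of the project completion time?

te_Backend dev = (6 + 4·8 + 10)/6 = 48/6 = 8; σ²_Backend dev = ((10−6)/6)² = 0.444
te_Frontend dev = (2 + 4·3 + 16)/6 = 30/6 = 5; σ²_Frontend dev = ((16−2)/6)² = 5.444
te_Database migration = (3 + 4·4 + 11)/6 = 30/6 = 5; σ²_Database migration = ((11−3)/6)² = 1.778
te_Unit tests = (2 + 4·4 + 6)/6 = 24/6 = 4; σ²_Unit tests = ((6−2)/6)² = 0.444
te_Integration tests = (4 + 4·7 + 22)/6 = 54/6 = 9; σ²_Integration tests = ((22−4)/6)² = 9.000
te_Code review = (3 + 4·7 + 17)/6 = 48/6 = 8; σ²_Code review = ((17−3)/6)² = 5.444

Forward pass:
ES_Backend dev = 0; EF_Backend dev = 8
ES_Frontend dev = 0; EF_Frontend dev = 5
ES_Database migration = 0; EF_Database migration = 5
ES_Unit tests = 8; EF_Unit tests = 8+4 = 12
ES_Integration tests = 5; EF_Integration tests = 5+9 = 14
ES_Code review = max(EF_Frontend dev=5, EF_Unit tests=12, EF_Integration tests=14) = 14; EF_Code review = 14+8 = 22
Expected project duration μ = 22 days. Critical path: Database migration → Integration tests → Code review.

Variance along critical path = 1.778 + 9.000 + 5.444 = 16.222
σ = √16.222 = 4.028 days

4.03 days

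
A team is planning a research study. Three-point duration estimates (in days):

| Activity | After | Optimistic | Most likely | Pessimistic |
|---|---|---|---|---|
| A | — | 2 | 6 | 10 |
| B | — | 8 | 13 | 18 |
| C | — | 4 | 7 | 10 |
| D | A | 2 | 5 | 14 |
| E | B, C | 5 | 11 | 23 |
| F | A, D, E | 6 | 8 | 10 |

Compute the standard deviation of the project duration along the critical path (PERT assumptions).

3.50 days

te_A = (2 + 4·6 + 10)/6 = 36/6 = 6; σ²_A = ((10−2)/6)² = 1.778
te_B = (8 + 4·13 + 18)/6 = 78/6 = 13; σ²_B = ((18−8)/6)² = 2.778
te_C = (4 + 4·7 + 10)/6 = 42/6 = 7; σ²_C = ((10−4)/6)² = 1.000
te_D = (2 + 4·5 + 14)/6 = 36/6 = 6; σ²_D = ((14−2)/6)² = 4.000
te_E = (5 + 4·11 + 23)/6 = 72/6 = 12; σ²_E = ((23−5)/6)² = 9.000
te_F = (6 + 4·8 + 10)/6 = 48/6 = 8; σ²_F = ((10−6)/6)² = 0.444

Forward pass:
ES_A = 0; EF_A = 6
ES_B = 0; EF_B = 13
ES_C = 0; EF_C = 7
ES_D = 6; EF_D = 6+6 = 12
ES_E = max(EF_B=13, EF_C=7) = 13; EF_E = 13+12 = 25
ES_F = max(EF_A=6, EF_D=12, EF_E=25) = 25; EF_F = 25+8 = 33
Expected project duration μ = 33 days. Critical path: B → E → F.

Variance along critical path = 2.778 + 9.000 + 0.444 = 12.222
σ = √12.222 = 3.496 days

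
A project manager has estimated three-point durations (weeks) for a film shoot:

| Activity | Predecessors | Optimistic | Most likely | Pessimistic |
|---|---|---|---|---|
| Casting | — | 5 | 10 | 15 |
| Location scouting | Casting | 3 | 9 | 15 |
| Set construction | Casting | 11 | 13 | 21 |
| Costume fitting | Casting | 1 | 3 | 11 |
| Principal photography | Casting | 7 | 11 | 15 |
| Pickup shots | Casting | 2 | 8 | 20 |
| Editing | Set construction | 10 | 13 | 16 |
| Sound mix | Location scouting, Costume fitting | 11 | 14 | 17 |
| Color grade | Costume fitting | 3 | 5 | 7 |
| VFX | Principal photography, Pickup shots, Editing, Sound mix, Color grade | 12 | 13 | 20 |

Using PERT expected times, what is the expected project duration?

51 weeks

te_Casting = (5 + 4·10 + 15)/6 = 60/6 = 10
te_Location scouting = (3 + 4·9 + 15)/6 = 54/6 = 9
te_Set construction = (11 + 4·13 + 21)/6 = 84/6 = 14
te_Costume fitting = (1 + 4·3 + 11)/6 = 24/6 = 4
te_Principal photography = (7 + 4·11 + 15)/6 = 66/6 = 11
te_Pickup shots = (2 + 4·8 + 20)/6 = 54/6 = 9
te_Editing = (10 + 4·13 + 16)/6 = 78/6 = 13
te_Sound mix = (11 + 4·14 + 17)/6 = 84/6 = 14
te_Color grade = (3 + 4·5 + 7)/6 = 30/6 = 5
te_VFX = (12 + 4·13 + 20)/6 = 84/6 = 14

Forward pass:
ES_Casting = 0; EF_Casting = 10
ES_Location scouting = 10; EF_Location scouting = 10+9 = 19
ES_Set construction = 10; EF_Set construction = 10+14 = 24
ES_Costume fitting = 10; EF_Costume fitting = 10+4 = 14
ES_Principal photography = 10; EF_Principal photography = 10+11 = 21
ES_Pickup shots = 10; EF_Pickup shots = 10+9 = 19
ES_Editing = 24; EF_Editing = 24+13 = 37
ES_Sound mix = max(EF_Location scouting=19, EF_Costume fitting=14) = 19; EF_Sound mix = 19+14 = 33
ES_Color grade = 14; EF_Color grade = 14+5 = 19
ES_VFX = max(EF_Principal photography=21, EF_Pickup shots=19, EF_Editing=37, EF_Sound mix=33, EF_Color grade=19) = 37; EF_VFX = 37+14 = 51
Expected project duration μ = 51 weeks. Critical path: Casting → Set construction → Editing → VFX.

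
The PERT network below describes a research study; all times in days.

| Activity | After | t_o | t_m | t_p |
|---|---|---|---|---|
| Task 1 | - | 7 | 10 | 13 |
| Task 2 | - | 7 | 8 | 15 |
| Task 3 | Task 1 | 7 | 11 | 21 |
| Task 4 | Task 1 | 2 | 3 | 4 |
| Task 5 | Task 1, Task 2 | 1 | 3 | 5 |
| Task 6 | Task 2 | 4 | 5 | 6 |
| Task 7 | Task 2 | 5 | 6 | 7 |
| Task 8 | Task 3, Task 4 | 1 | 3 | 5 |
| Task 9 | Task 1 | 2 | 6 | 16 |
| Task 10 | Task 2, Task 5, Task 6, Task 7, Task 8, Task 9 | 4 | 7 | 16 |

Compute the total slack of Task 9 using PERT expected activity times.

8 days

te_Task 1 = (7 + 4·10 + 13)/6 = 60/6 = 10
te_Task 2 = (7 + 4·8 + 15)/6 = 54/6 = 9
te_Task 3 = (7 + 4·11 + 21)/6 = 72/6 = 12
te_Task 4 = (2 + 4·3 + 4)/6 = 18/6 = 3
te_Task 5 = (1 + 4·3 + 5)/6 = 18/6 = 3
te_Task 6 = (4 + 4·5 + 6)/6 = 30/6 = 5
te_Task 7 = (5 + 4·6 + 7)/6 = 36/6 = 6
te_Task 8 = (1 + 4·3 + 5)/6 = 18/6 = 3
te_Task 9 = (2 + 4·6 + 16)/6 = 42/6 = 7
te_Task 10 = (4 + 4·7 + 16)/6 = 48/6 = 8

Forward pass:
ES_Task 1 = 0; EF_Task 1 = 10
ES_Task 2 = 0; EF_Task 2 = 9
ES_Task 3 = 10; EF_Task 3 = 10+12 = 22
ES_Task 4 = 10; EF_Task 4 = 10+3 = 13
ES_Task 5 = max(EF_Task 1=10, EF_Task 2=9) = 10; EF_Task 5 = 10+3 = 13
ES_Task 6 = 9; EF_Task 6 = 9+5 = 14
ES_Task 7 = 9; EF_Task 7 = 9+6 = 15
ES_Task 8 = max(EF_Task 3=22, EF_Task 4=13) = 22; EF_Task 8 = 22+3 = 25
ES_Task 9 = 10; EF_Task 9 = 10+7 = 17
ES_Task 10 = max(EF_Task 2=9, EF_Task 5=13, EF_Task 6=14, EF_Task 7=15, EF_Task 8=25, EF_Task 9=17) = 25; EF_Task 10 = 25+8 = 33
Expected project duration μ = 33 days. Critical path: Task 1 → Task 3 → Task 8 → Task 10.

Backward pass:
LF_Task 10 = 33; LS_Task 10 = 33−8 = 25
LF_Task 9 = LS_Task 10 = 25; LS_Task 9 = 25−7 = 18
LF_Task 8 = LS_Task 10 = 25; LS_Task 8 = 25−3 = 22
LF_Task 7 = LS_Task 10 = 25; LS_Task 7 = 25−6 = 19
LF_Task 6 = LS_Task 10 = 25; LS_Task 6 = 25−5 = 20
LF_Task 5 = LS_Task 10 = 25; LS_Task 5 = 25−3 = 22
LF_Task 4 = LS_Task 8 = 22; LS_Task 4 = 22−3 = 19
LF_Task 3 = LS_Task 8 = 22; LS_Task 3 = 22−12 = 10
LF_Task 2 = min(LS_Task 5=22, LS_Task 6=20, LS_Task 7=19, LS_Task 10=25) = 19; LS_Task 2 = 19−9 = 10
LF_Task 1 = min(LS_Task 3=10, LS_Task 4=19, LS_Task 5=22, LS_Task 9=18) = 10; LS_Task 1 = 10−10 = 0
Slack_Task 9 = LS_Task 9 − ES_Task 9 = 18 − 10 = 8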